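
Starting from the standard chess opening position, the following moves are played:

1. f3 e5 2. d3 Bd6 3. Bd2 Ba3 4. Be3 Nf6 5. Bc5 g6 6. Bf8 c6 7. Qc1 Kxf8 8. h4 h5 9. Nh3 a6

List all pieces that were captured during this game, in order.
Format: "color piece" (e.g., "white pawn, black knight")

Tracking captures:
  Kxf8: captured white bishop

white bishop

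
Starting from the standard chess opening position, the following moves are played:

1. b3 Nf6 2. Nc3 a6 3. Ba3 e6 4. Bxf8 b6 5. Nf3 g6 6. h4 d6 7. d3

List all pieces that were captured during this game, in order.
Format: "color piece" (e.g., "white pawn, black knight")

Tracking captures:
  Bxf8: captured black bishop

black bishop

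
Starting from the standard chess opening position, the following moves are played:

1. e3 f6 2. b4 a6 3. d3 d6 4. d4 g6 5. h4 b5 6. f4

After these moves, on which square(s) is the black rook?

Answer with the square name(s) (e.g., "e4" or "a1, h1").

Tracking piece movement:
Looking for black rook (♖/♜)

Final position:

  a b c d e f g h
  ─────────────────
8│♜ ♞ ♝ ♛ ♚ ♝ ♞ ♜│8
7│· · ♟ · ♟ · · ♟│7
6│♟ · · ♟ · ♟ ♟ ·│6
5│· ♟ · · · · · ·│5
4│· ♙ · ♙ · ♙ · ♙│4
3│· · · · ♙ · · ·│3
2│♙ · ♙ · · · ♙ ·│2
1│♖ ♘ ♗ ♕ ♔ ♗ ♘ ♖│1
  ─────────────────
  a b c d e f g h


a8, h8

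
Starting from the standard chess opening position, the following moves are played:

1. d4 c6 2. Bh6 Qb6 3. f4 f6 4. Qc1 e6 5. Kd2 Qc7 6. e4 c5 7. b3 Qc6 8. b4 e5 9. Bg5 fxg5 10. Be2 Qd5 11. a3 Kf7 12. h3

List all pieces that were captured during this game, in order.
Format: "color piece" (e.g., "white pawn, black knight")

Tracking captures:
  fxg5: captured white bishop

white bishop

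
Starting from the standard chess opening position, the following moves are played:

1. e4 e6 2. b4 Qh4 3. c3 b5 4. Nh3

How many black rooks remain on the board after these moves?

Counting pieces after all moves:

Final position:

  a b c d e f g h
  ─────────────────
8│♜ ♞ ♝ · ♚ ♝ ♞ ♜│8
7│♟ · ♟ ♟ · ♟ ♟ ♟│7
6│· · · · ♟ · · ·│6
5│· ♟ · · · · · ·│5
4│· ♙ · · ♙ · · ♛│4
3│· · ♙ · · · · ♘│3
2│♙ · · ♙ · ♙ ♙ ♙│2
1│♖ ♘ ♗ ♕ ♔ ♗ · ♖│1
  ─────────────────
  a b c d e f g h


2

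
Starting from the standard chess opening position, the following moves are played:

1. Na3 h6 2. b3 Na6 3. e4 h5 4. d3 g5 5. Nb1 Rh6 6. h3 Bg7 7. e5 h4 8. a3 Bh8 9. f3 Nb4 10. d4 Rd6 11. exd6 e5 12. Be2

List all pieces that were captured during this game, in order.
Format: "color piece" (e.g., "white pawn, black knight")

Tracking captures:
  exd6: captured black rook

black rook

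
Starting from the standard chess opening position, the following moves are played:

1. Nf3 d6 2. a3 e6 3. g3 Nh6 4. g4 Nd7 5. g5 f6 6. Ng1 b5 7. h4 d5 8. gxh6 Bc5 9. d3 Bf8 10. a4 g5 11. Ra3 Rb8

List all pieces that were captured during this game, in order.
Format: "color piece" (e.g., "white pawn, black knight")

Tracking captures:
  gxh6: captured black knight

black knight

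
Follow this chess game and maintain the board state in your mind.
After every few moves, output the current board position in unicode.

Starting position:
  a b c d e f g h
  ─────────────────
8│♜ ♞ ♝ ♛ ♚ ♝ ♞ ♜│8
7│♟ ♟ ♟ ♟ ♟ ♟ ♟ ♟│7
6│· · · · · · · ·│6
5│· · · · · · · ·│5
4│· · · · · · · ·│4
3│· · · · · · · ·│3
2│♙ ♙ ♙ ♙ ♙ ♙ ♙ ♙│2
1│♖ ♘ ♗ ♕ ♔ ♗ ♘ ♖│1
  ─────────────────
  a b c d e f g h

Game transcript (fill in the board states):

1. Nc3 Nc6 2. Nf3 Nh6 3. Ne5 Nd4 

  a b c d e f g h
  ─────────────────
8│♜ · ♝ ♛ ♚ ♝ · ♜│8
7│♟ ♟ ♟ ♟ ♟ ♟ ♟ ♟│7
6│· · · · · · · ♞│6
5│· · · · ♘ · · ·│5
4│· · · ♞ · · · ·│4
3│· · ♘ · · · · ·│3
2│♙ ♙ ♙ ♙ ♙ ♙ ♙ ♙│2
1│♖ · ♗ ♕ ♔ ♗ · ♖│1
  ─────────────────
  a b c d e f g h

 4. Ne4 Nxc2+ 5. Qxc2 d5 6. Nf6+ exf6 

  a b c d e f g h
  ─────────────────
8│♜ · ♝ ♛ ♚ ♝ · ♜│8
7│♟ ♟ ♟ · · ♟ ♟ ♟│7
6│· · · · · ♟ · ♞│6
5│· · · ♟ ♘ · · ·│5
4│· · · · · · · ·│4
3│· · · · · · · ·│3
2│♙ ♙ ♕ ♙ ♙ ♙ ♙ ♙│2
1│♖ · ♗ · ♔ ♗ · ♖│1
  ─────────────────
  a b c d e f g h

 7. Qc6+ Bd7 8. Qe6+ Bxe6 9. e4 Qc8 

  a b c d e f g h
  ─────────────────
8│♜ · ♛ · ♚ ♝ · ♜│8
7│♟ ♟ ♟ · · ♟ ♟ ♟│7
6│· · · · ♝ ♟ · ♞│6
5│· · · ♟ ♘ · · ·│5
4│· · · · ♙ · · ·│4
3│· · · · · · · ·│3
2│♙ ♙ · ♙ · ♙ ♙ ♙│2
1│♖ · ♗ · ♔ ♗ · ♖│1
  ─────────────────
  a b c d e f g h

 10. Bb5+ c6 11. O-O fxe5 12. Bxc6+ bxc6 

  a b c d e f g h
  ─────────────────
8│♜ · ♛ · ♚ ♝ · ♜│8
7│♟ · · · · ♟ ♟ ♟│7
6│· · ♟ · ♝ · · ♞│6
5│· · · ♟ ♟ · · ·│5
4│· · · · ♙ · · ·│4
3│· · · · · · · ·│3
2│♙ ♙ · ♙ · ♙ ♙ ♙│2
1│♖ · ♗ · · ♖ ♔ ·│1
  ─────────────────
  a b c d e f g h

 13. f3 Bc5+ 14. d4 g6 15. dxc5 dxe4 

  a b c d e f g h
  ─────────────────
8│♜ · ♛ · ♚ · · ♜│8
7│♟ · · · · ♟ · ♟│7
6│· · ♟ · ♝ · ♟ ♞│6
5│· · ♙ · ♟ · · ·│5
4│· · · · ♟ · · ·│4
3│· · · · · ♙ · ·│3
2│♙ ♙ · · · · ♙ ♙│2
1│♖ · ♗ · · ♖ ♔ ·│1
  ─────────────────
  a b c d e f g h



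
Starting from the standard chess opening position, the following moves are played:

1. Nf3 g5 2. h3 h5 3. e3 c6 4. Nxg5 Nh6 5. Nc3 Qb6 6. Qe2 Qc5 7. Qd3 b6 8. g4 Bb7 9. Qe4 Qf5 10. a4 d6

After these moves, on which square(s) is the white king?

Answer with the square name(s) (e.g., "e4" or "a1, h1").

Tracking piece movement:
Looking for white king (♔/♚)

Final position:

  a b c d e f g h
  ─────────────────
8│♜ ♞ · · ♚ ♝ · ♜│8
7│♟ ♝ · · ♟ ♟ · ·│7
6│· ♟ ♟ ♟ · · · ♞│6
5│· · · · · ♛ ♘ ♟│5
4│♙ · · · ♕ · ♙ ·│4
3│· · ♘ · ♙ · · ♙│3
2│· ♙ ♙ ♙ · ♙ · ·│2
1│♖ · ♗ · ♔ ♗ · ♖│1
  ─────────────────
  a b c d e f g h


e1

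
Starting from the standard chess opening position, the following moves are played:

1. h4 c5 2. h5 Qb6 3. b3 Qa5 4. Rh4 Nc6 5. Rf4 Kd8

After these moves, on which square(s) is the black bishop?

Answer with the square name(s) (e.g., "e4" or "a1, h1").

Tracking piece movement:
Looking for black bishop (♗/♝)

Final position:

  a b c d e f g h
  ─────────────────
8│♜ · ♝ ♚ · ♝ ♞ ♜│8
7│♟ ♟ · ♟ ♟ ♟ ♟ ♟│7
6│· · ♞ · · · · ·│6
5│♛ · ♟ · · · · ♙│5
4│· · · · · ♖ · ·│4
3│· ♙ · · · · · ·│3
2│♙ · ♙ ♙ ♙ ♙ ♙ ·│2
1│♖ ♘ ♗ ♕ ♔ ♗ ♘ ·│1
  ─────────────────
  a b c d e f g h


c8, f8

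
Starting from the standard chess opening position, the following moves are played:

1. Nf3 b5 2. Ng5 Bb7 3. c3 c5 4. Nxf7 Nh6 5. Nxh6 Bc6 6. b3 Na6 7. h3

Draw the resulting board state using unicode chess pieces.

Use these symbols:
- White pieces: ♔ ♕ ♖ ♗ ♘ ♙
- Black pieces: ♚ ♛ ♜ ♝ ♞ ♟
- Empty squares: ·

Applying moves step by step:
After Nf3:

♜ ♞ ♝ ♛ ♚ ♝ ♞ ♜
♟ ♟ ♟ ♟ ♟ ♟ ♟ ♟
· · · · · · · ·
· · · · · · · ·
· · · · · · · ·
· · · · · ♘ · ·
♙ ♙ ♙ ♙ ♙ ♙ ♙ ♙
♖ ♘ ♗ ♕ ♔ ♗ · ♖


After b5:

♜ ♞ ♝ ♛ ♚ ♝ ♞ ♜
♟ · ♟ ♟ ♟ ♟ ♟ ♟
· · · · · · · ·
· ♟ · · · · · ·
· · · · · · · ·
· · · · · ♘ · ·
♙ ♙ ♙ ♙ ♙ ♙ ♙ ♙
♖ ♘ ♗ ♕ ♔ ♗ · ♖


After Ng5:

♜ ♞ ♝ ♛ ♚ ♝ ♞ ♜
♟ · ♟ ♟ ♟ ♟ ♟ ♟
· · · · · · · ·
· ♟ · · · · ♘ ·
· · · · · · · ·
· · · · · · · ·
♙ ♙ ♙ ♙ ♙ ♙ ♙ ♙
♖ ♘ ♗ ♕ ♔ ♗ · ♖


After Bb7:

♜ ♞ · ♛ ♚ ♝ ♞ ♜
♟ ♝ ♟ ♟ ♟ ♟ ♟ ♟
· · · · · · · ·
· ♟ · · · · ♘ ·
· · · · · · · ·
· · · · · · · ·
♙ ♙ ♙ ♙ ♙ ♙ ♙ ♙
♖ ♘ ♗ ♕ ♔ ♗ · ♖


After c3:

♜ ♞ · ♛ ♚ ♝ ♞ ♜
♟ ♝ ♟ ♟ ♟ ♟ ♟ ♟
· · · · · · · ·
· ♟ · · · · ♘ ·
· · · · · · · ·
· · ♙ · · · · ·
♙ ♙ · ♙ ♙ ♙ ♙ ♙
♖ ♘ ♗ ♕ ♔ ♗ · ♖


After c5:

♜ ♞ · ♛ ♚ ♝ ♞ ♜
♟ ♝ · ♟ ♟ ♟ ♟ ♟
· · · · · · · ·
· ♟ ♟ · · · ♘ ·
· · · · · · · ·
· · ♙ · · · · ·
♙ ♙ · ♙ ♙ ♙ ♙ ♙
♖ ♘ ♗ ♕ ♔ ♗ · ♖


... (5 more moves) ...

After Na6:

♜ · · ♛ ♚ ♝ · ♜
♟ · · ♟ ♟ · ♟ ♟
♞ · ♝ · · · · ♘
· ♟ ♟ · · · · ·
· · · · · · · ·
· ♙ ♙ · · · · ·
♙ · · ♙ ♙ ♙ ♙ ♙
♖ ♘ ♗ ♕ ♔ ♗ · ♖


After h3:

♜ · · ♛ ♚ ♝ · ♜
♟ · · ♟ ♟ · ♟ ♟
♞ · ♝ · · · · ♘
· ♟ ♟ · · · · ·
· · · · · · · ·
· ♙ ♙ · · · · ♙
♙ · · ♙ ♙ ♙ ♙ ·
♖ ♘ ♗ ♕ ♔ ♗ · ♖



  a b c d e f g h
  ─────────────────
8│♜ · · ♛ ♚ ♝ · ♜│8
7│♟ · · ♟ ♟ · ♟ ♟│7
6│♞ · ♝ · · · · ♘│6
5│· ♟ ♟ · · · · ·│5
4│· · · · · · · ·│4
3│· ♙ ♙ · · · · ♙│3
2│♙ · · ♙ ♙ ♙ ♙ ·│2
1│♖ ♘ ♗ ♕ ♔ ♗ · ♖│1
  ─────────────────
  a b c d e f g h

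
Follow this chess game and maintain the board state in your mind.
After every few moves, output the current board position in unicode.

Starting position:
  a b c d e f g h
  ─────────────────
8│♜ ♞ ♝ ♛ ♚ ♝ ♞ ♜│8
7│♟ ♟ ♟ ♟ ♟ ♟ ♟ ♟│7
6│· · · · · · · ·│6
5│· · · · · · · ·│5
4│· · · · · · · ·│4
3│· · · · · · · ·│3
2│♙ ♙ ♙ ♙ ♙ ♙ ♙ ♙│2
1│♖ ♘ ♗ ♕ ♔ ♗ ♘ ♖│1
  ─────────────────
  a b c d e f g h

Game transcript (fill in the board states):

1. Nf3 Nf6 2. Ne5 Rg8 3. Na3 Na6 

  a b c d e f g h
  ─────────────────
8│♜ · ♝ ♛ ♚ ♝ ♜ ·│8
7│♟ ♟ ♟ ♟ ♟ ♟ ♟ ♟│7
6│♞ · · · · ♞ · ·│6
5│· · · · ♘ · · ·│5
4│· · · · · · · ·│4
3│♘ · · · · · · ·│3
2│♙ ♙ ♙ ♙ ♙ ♙ ♙ ♙│2
1│♖ · ♗ ♕ ♔ ♗ · ♖│1
  ─────────────────
  a b c d e f g h

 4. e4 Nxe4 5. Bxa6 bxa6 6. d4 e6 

  a b c d e f g h
  ─────────────────
8│♜ · ♝ ♛ ♚ ♝ ♜ ·│8
7│♟ · ♟ ♟ · ♟ ♟ ♟│7
6│♟ · · · ♟ · · ·│6
5│· · · · ♘ · · ·│5
4│· · · ♙ ♞ · · ·│4
3│♘ · · · · · · ·│3
2│♙ ♙ ♙ · · ♙ ♙ ♙│2
1│♖ · ♗ ♕ ♔ · · ♖│1
  ─────────────────
  a b c d e f g h

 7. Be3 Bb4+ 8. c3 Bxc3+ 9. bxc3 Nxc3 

  a b c d e f g h
  ─────────────────
8│♜ · ♝ ♛ ♚ · ♜ ·│8
7│♟ · ♟ ♟ · ♟ ♟ ♟│7
6│♟ · · · ♟ · · ·│6
5│· · · · ♘ · · ·│5
4│· · · ♙ · · · ·│4
3│♘ · ♞ · ♗ · · ·│3
2│♙ · · · · ♙ ♙ ♙│2
1│♖ · · ♕ ♔ · · ♖│1
  ─────────────────
  a b c d e f g h

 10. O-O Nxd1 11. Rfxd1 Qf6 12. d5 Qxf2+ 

  a b c d e f g h
  ─────────────────
8│♜ · ♝ · ♚ · ♜ ·│8
7│♟ · ♟ ♟ · ♟ ♟ ♟│7
6│♟ · · · ♟ · · ·│6
5│· · · ♙ ♘ · · ·│5
4│· · · · · · · ·│4
3│♘ · · · ♗ · · ·│3
2│♙ · · · · ♛ ♙ ♙│2
1│♖ · · ♖ · · ♔ ·│1
  ─────────────────
  a b c d e f g h

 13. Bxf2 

  a b c d e f g h
  ─────────────────
8│♜ · ♝ · ♚ · ♜ ·│8
7│♟ · ♟ ♟ · ♟ ♟ ♟│7
6│♟ · · · ♟ · · ·│6
5│· · · ♙ ♘ · · ·│5
4│· · · · · · · ·│4
3│♘ · · · · · · ·│3
2│♙ · · · · ♗ ♙ ♙│2
1│♖ · · ♖ · · ♔ ·│1
  ─────────────────
  a b c d e f g h


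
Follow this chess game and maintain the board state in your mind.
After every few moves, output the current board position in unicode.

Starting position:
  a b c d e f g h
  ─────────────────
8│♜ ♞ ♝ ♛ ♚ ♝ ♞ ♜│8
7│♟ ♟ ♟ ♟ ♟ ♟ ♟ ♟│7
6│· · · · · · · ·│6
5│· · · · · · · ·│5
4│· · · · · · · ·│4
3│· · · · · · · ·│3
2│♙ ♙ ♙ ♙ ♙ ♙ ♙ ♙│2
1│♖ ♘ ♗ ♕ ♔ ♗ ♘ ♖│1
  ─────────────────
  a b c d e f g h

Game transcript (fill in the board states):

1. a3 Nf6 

  a b c d e f g h
  ─────────────────
8│♜ ♞ ♝ ♛ ♚ ♝ · ♜│8
7│♟ ♟ ♟ ♟ ♟ ♟ ♟ ♟│7
6│· · · · · ♞ · ·│6
5│· · · · · · · ·│5
4│· · · · · · · ·│4
3│♙ · · · · · · ·│3
2│· ♙ ♙ ♙ ♙ ♙ ♙ ♙│2
1│♖ ♘ ♗ ♕ ♔ ♗ ♘ ♖│1
  ─────────────────
  a b c d e f g h

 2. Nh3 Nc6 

  a b c d e f g h
  ─────────────────
8│♜ · ♝ ♛ ♚ ♝ · ♜│8
7│♟ ♟ ♟ ♟ ♟ ♟ ♟ ♟│7
6│· · ♞ · · ♞ · ·│6
5│· · · · · · · ·│5
4│· · · · · · · ·│4
3│♙ · · · · · · ♘│3
2│· ♙ ♙ ♙ ♙ ♙ ♙ ♙│2
1│♖ ♘ ♗ ♕ ♔ ♗ · ♖│1
  ─────────────────
  a b c d e f g h

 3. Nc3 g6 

  a b c d e f g h
  ─────────────────
8│♜ · ♝ ♛ ♚ ♝ · ♜│8
7│♟ ♟ ♟ ♟ ♟ ♟ · ♟│7
6│· · ♞ · · ♞ ♟ ·│6
5│· · · · · · · ·│5
4│· · · · · · · ·│4
3│♙ · ♘ · · · · ♘│3
2│· ♙ ♙ ♙ ♙ ♙ ♙ ♙│2
1│♖ · ♗ ♕ ♔ ♗ · ♖│1
  ─────────────────
  a b c d e f g h

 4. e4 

  a b c d e f g h
  ─────────────────
8│♜ · ♝ ♛ ♚ ♝ · ♜│8
7│♟ ♟ ♟ ♟ ♟ ♟ · ♟│7
6│· · ♞ · · ♞ ♟ ·│6
5│· · · · · · · ·│5
4│· · · · ♙ · · ·│4
3│♙ · ♘ · · · · ♘│3
2│· ♙ ♙ ♙ · ♙ ♙ ♙│2
1│♖ · ♗ ♕ ♔ ♗ · ♖│1
  ─────────────────
  a b c d e f g h


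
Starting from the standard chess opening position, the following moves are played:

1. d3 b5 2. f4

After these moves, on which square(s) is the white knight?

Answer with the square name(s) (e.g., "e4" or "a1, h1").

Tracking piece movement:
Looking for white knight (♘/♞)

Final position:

  a b c d e f g h
  ─────────────────
8│♜ ♞ ♝ ♛ ♚ ♝ ♞ ♜│8
7│♟ · ♟ ♟ ♟ ♟ ♟ ♟│7
6│· · · · · · · ·│6
5│· ♟ · · · · · ·│5
4│· · · · · ♙ · ·│4
3│· · · ♙ · · · ·│3
2│♙ ♙ ♙ · ♙ · ♙ ♙│2
1│♖ ♘ ♗ ♕ ♔ ♗ ♘ ♖│1
  ─────────────────
  a b c d e f g h


b1, g1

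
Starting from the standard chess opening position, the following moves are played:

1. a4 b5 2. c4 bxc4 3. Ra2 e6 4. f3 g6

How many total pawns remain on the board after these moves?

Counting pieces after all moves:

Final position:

  a b c d e f g h
  ─────────────────
8│♜ ♞ ♝ ♛ ♚ ♝ ♞ ♜│8
7│♟ · ♟ ♟ · ♟ · ♟│7
6│· · · · ♟ · ♟ ·│6
5│· · · · · · · ·│5
4│♙ · ♟ · · · · ·│4
3│· · · · · ♙ · ·│3
2│♖ ♙ · ♙ ♙ · ♙ ♙│2
1│· ♘ ♗ ♕ ♔ ♗ ♘ ♖│1
  ─────────────────
  a b c d e f g h


15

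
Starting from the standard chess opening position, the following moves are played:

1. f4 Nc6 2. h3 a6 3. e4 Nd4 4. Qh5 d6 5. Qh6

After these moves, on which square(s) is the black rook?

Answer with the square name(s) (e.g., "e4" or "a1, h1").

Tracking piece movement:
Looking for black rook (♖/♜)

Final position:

  a b c d e f g h
  ─────────────────
8│♜ · ♝ ♛ ♚ ♝ ♞ ♜│8
7│· ♟ ♟ · ♟ ♟ ♟ ♟│7
6│♟ · · ♟ · · · ♕│6
5│· · · · · · · ·│5
4│· · · ♞ ♙ ♙ · ·│4
3│· · · · · · · ♙│3
2│♙ ♙ ♙ ♙ · · ♙ ·│2
1│♖ ♘ ♗ · ♔ ♗ ♘ ♖│1
  ─────────────────
  a b c d e f g h


a8, h8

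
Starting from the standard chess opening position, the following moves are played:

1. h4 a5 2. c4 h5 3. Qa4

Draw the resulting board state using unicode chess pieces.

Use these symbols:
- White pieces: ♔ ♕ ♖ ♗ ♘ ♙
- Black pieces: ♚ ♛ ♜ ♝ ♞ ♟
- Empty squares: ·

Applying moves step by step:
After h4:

♜ ♞ ♝ ♛ ♚ ♝ ♞ ♜
♟ ♟ ♟ ♟ ♟ ♟ ♟ ♟
· · · · · · · ·
· · · · · · · ·
· · · · · · · ♙
· · · · · · · ·
♙ ♙ ♙ ♙ ♙ ♙ ♙ ·
♖ ♘ ♗ ♕ ♔ ♗ ♘ ♖


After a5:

♜ ♞ ♝ ♛ ♚ ♝ ♞ ♜
· ♟ ♟ ♟ ♟ ♟ ♟ ♟
· · · · · · · ·
♟ · · · · · · ·
· · · · · · · ♙
· · · · · · · ·
♙ ♙ ♙ ♙ ♙ ♙ ♙ ·
♖ ♘ ♗ ♕ ♔ ♗ ♘ ♖


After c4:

♜ ♞ ♝ ♛ ♚ ♝ ♞ ♜
· ♟ ♟ ♟ ♟ ♟ ♟ ♟
· · · · · · · ·
♟ · · · · · · ·
· · ♙ · · · · ♙
· · · · · · · ·
♙ ♙ · ♙ ♙ ♙ ♙ ·
♖ ♘ ♗ ♕ ♔ ♗ ♘ ♖


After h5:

♜ ♞ ♝ ♛ ♚ ♝ ♞ ♜
· ♟ ♟ ♟ ♟ ♟ ♟ ·
· · · · · · · ·
♟ · · · · · · ♟
· · ♙ · · · · ♙
· · · · · · · ·
♙ ♙ · ♙ ♙ ♙ ♙ ·
♖ ♘ ♗ ♕ ♔ ♗ ♘ ♖


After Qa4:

♜ ♞ ♝ ♛ ♚ ♝ ♞ ♜
· ♟ ♟ ♟ ♟ ♟ ♟ ·
· · · · · · · ·
♟ · · · · · · ♟
♕ · ♙ · · · · ♙
· · · · · · · ·
♙ ♙ · ♙ ♙ ♙ ♙ ·
♖ ♘ ♗ · ♔ ♗ ♘ ♖



  a b c d e f g h
  ─────────────────
8│♜ ♞ ♝ ♛ ♚ ♝ ♞ ♜│8
7│· ♟ ♟ ♟ ♟ ♟ ♟ ·│7
6│· · · · · · · ·│6
5│♟ · · · · · · ♟│5
4│♕ · ♙ · · · · ♙│4
3│· · · · · · · ·│3
2│♙ ♙ · ♙ ♙ ♙ ♙ ·│2
1│♖ ♘ ♗ · ♔ ♗ ♘ ♖│1
  ─────────────────
  a b c d e f g h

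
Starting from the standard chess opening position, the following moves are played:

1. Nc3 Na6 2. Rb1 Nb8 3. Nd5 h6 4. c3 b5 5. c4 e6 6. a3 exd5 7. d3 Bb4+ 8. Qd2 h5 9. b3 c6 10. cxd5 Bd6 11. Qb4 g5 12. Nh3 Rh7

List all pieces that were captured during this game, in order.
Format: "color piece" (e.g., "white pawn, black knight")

Tracking captures:
  exd5: captured white knight
  cxd5: captured black pawn

white knight, black pawn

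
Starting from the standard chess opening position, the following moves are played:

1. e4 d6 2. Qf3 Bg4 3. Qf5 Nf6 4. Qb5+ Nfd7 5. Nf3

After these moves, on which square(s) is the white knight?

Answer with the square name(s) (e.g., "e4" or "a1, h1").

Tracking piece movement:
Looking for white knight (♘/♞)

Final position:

  a b c d e f g h
  ─────────────────
8│♜ ♞ · ♛ ♚ ♝ · ♜│8
7│♟ ♟ ♟ ♞ ♟ ♟ ♟ ♟│7
6│· · · ♟ · · · ·│6
5│· ♕ · · · · · ·│5
4│· · · · ♙ · ♝ ·│4
3│· · · · · ♘ · ·│3
2│♙ ♙ ♙ ♙ · ♙ ♙ ♙│2
1│♖ ♘ ♗ · ♔ ♗ · ♖│1
  ─────────────────
  a b c d e f g h


b1, f3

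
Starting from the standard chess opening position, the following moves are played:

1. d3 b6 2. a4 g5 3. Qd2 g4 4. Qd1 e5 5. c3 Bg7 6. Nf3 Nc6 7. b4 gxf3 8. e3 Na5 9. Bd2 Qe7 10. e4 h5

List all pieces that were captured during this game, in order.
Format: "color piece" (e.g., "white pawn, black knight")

Tracking captures:
  gxf3: captured white knight

white knight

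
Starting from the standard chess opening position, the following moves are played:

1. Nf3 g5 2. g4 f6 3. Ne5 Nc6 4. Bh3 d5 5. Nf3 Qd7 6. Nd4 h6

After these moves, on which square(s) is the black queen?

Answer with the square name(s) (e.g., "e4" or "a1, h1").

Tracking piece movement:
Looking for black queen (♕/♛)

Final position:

  a b c d e f g h
  ─────────────────
8│♜ · ♝ · ♚ ♝ ♞ ♜│8
7│♟ ♟ ♟ ♛ ♟ · · ·│7
6│· · ♞ · · ♟ · ♟│6
5│· · · ♟ · · ♟ ·│5
4│· · · ♘ · · ♙ ·│4
3│· · · · · · · ♗│3
2│♙ ♙ ♙ ♙ ♙ ♙ · ♙│2
1│♖ ♘ ♗ ♕ ♔ · · ♖│1
  ─────────────────
  a b c d e f g h


d7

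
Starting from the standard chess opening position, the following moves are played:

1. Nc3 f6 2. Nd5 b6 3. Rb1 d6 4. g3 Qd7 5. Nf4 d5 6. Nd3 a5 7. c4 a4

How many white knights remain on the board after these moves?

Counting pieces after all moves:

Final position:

  a b c d e f g h
  ─────────────────
8│♜ ♞ ♝ · ♚ ♝ ♞ ♜│8
7│· · ♟ ♛ ♟ · ♟ ♟│7
6│· ♟ · · · ♟ · ·│6
5│· · · ♟ · · · ·│5
4│♟ · ♙ · · · · ·│4
3│· · · ♘ · · ♙ ·│3
2│♙ ♙ · ♙ ♙ ♙ · ♙│2
1│· ♖ ♗ ♕ ♔ ♗ ♘ ♖│1
  ─────────────────
  a b c d e f g h


2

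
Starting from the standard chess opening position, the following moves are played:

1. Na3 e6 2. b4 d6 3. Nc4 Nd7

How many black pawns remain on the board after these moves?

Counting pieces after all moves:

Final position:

  a b c d e f g h
  ─────────────────
8│♜ · ♝ ♛ ♚ ♝ ♞ ♜│8
7│♟ ♟ ♟ ♞ · ♟ ♟ ♟│7
6│· · · ♟ ♟ · · ·│6
5│· · · · · · · ·│5
4│· ♙ ♘ · · · · ·│4
3│· · · · · · · ·│3
2│♙ · ♙ ♙ ♙ ♙ ♙ ♙│2
1│♖ · ♗ ♕ ♔ ♗ ♘ ♖│1
  ─────────────────
  a b c d e f g h


8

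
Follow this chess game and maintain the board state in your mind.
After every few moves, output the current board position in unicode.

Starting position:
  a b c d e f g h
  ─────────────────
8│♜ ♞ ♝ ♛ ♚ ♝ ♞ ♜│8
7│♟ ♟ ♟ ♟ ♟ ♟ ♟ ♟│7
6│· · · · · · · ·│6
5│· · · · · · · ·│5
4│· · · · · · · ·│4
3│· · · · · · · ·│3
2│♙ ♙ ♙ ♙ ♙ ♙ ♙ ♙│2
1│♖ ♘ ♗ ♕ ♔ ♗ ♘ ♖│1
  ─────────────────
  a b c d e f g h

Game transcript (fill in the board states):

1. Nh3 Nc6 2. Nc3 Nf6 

  a b c d e f g h
  ─────────────────
8│♜ · ♝ ♛ ♚ ♝ · ♜│8
7│♟ ♟ ♟ ♟ ♟ ♟ ♟ ♟│7
6│· · ♞ · · ♞ · ·│6
5│· · · · · · · ·│5
4│· · · · · · · ·│4
3│· · ♘ · · · · ♘│3
2│♙ ♙ ♙ ♙ ♙ ♙ ♙ ♙│2
1│♖ · ♗ ♕ ♔ ♗ · ♖│1
  ─────────────────
  a b c d e f g h

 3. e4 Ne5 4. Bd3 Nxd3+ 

  a b c d e f g h
  ─────────────────
8│♜ · ♝ ♛ ♚ ♝ · ♜│8
7│♟ ♟ ♟ ♟ ♟ ♟ ♟ ♟│7
6│· · · · · ♞ · ·│6
5│· · · · · · · ·│5
4│· · · · ♙ · · ·│4
3│· · ♘ ♞ · · · ♘│3
2│♙ ♙ ♙ ♙ · ♙ ♙ ♙│2
1│♖ · ♗ ♕ ♔ · · ♖│1
  ─────────────────
  a b c d e f g h

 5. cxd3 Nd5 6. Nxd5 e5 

  a b c d e f g h
  ─────────────────
8│♜ · ♝ ♛ ♚ ♝ · ♜│8
7│♟ ♟ ♟ ♟ · ♟ ♟ ♟│7
6│· · · · · · · ·│6
5│· · · ♘ ♟ · · ·│5
4│· · · · ♙ · · ·│4
3│· · · ♙ · · · ♘│3
2│♙ ♙ · ♙ · ♙ ♙ ♙│2
1│♖ · ♗ ♕ ♔ · · ♖│1
  ─────────────────
  a b c d e f g h



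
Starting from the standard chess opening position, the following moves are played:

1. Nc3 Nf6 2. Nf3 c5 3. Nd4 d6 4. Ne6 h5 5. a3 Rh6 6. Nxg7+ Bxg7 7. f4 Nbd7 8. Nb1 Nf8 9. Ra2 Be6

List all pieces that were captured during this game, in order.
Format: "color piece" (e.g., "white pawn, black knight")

Tracking captures:
  Nxg7+: captured black pawn
  Bxg7: captured white knight

black pawn, white knight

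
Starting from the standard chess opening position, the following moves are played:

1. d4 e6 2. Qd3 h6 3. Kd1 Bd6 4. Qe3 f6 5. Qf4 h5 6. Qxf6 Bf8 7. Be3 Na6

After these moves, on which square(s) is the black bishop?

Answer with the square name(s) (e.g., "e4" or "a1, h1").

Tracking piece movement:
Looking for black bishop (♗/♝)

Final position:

  a b c d e f g h
  ─────────────────
8│♜ · ♝ ♛ ♚ ♝ ♞ ♜│8
7│♟ ♟ ♟ ♟ · · ♟ ·│7
6│♞ · · · ♟ ♕ · ·│6
5│· · · · · · · ♟│5
4│· · · ♙ · · · ·│4
3│· · · · ♗ · · ·│3
2│♙ ♙ ♙ · ♙ ♙ ♙ ♙│2
1│♖ ♘ · ♔ · ♗ ♘ ♖│1
  ─────────────────
  a b c d e f g h


c8, f8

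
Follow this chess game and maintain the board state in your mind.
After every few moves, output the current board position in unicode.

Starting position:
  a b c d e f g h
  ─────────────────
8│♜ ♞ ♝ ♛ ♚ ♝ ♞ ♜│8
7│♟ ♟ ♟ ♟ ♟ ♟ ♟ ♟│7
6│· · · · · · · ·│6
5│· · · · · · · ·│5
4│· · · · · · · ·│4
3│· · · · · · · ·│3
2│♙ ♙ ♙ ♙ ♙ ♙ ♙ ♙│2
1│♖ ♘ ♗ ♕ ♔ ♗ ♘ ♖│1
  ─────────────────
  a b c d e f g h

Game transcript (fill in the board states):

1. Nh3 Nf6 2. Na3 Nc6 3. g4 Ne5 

  a b c d e f g h
  ─────────────────
8│♜ · ♝ ♛ ♚ ♝ · ♜│8
7│♟ ♟ ♟ ♟ ♟ ♟ ♟ ♟│7
6│· · · · · ♞ · ·│6
5│· · · · ♞ · · ·│5
4│· · · · · · ♙ ·│4
3│♘ · · · · · · ♘│3
2│♙ ♙ ♙ ♙ ♙ ♙ · ♙│2
1│♖ · ♗ ♕ ♔ ♗ · ♖│1
  ─────────────────
  a b c d e f g h

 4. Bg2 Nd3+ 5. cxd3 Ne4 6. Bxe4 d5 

  a b c d e f g h
  ─────────────────
8│♜ · ♝ ♛ ♚ ♝ · ♜│8
7│♟ ♟ ♟ · ♟ ♟ ♟ ♟│7
6│· · · · · · · ·│6
5│· · · ♟ · · · ·│5
4│· · · · ♗ · ♙ ·│4
3│♘ · · ♙ · · · ♘│3
2│♙ ♙ · ♙ ♙ ♙ · ♙│2
1│♖ · ♗ ♕ ♔ · · ♖│1
  ─────────────────
  a b c d e f g h

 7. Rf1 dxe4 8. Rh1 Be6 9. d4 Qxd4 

  a b c d e f g h
  ─────────────────
8│♜ · · · ♚ ♝ · ♜│8
7│♟ ♟ ♟ · ♟ ♟ ♟ ♟│7
6│· · · · ♝ · · ·│6
5│· · · · · · · ·│5
4│· · · ♛ ♟ · ♙ ·│4
3│♘ · · · · · · ♘│3
2│♙ ♙ · ♙ ♙ ♙ · ♙│2
1│♖ · ♗ ♕ ♔ · · ♖│1
  ─────────────────
  a b c d e f g h

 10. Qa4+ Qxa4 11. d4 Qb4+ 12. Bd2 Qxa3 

  a b c d e f g h
  ─────────────────
8│♜ · · · ♚ ♝ · ♜│8
7│♟ ♟ ♟ · ♟ ♟ ♟ ♟│7
6│· · · · ♝ · · ·│6
5│· · · · · · · ·│5
4│· · · ♙ ♟ · ♙ ·│4
3│♛ · · · · · · ♘│3
2│♙ ♙ · ♗ ♙ ♙ · ♙│2
1│♖ · · · ♔ · · ♖│1
  ─────────────────
  a b c d e f g h

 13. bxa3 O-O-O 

  a b c d e f g h
  ─────────────────
8│· · ♚ ♜ · ♝ · ♜│8
7│♟ ♟ ♟ · ♟ ♟ ♟ ♟│7
6│· · · · ♝ · · ·│6
5│· · · · · · · ·│5
4│· · · ♙ ♟ · ♙ ·│4
3│♙ · · · · · · ♘│3
2│♙ · · ♗ ♙ ♙ · ♙│2
1│♖ · · · ♔ · · ♖│1
  ─────────────────
  a b c d e f g h


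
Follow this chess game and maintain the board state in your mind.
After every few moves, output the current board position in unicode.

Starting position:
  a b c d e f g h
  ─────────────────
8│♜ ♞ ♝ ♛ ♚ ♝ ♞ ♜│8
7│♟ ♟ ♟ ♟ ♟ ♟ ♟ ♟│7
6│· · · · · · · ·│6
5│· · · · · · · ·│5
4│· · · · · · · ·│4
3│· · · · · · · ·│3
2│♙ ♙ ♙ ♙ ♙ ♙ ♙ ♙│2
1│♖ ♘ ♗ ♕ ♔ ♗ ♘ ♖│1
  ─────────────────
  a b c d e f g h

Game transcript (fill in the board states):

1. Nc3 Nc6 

  a b c d e f g h
  ─────────────────
8│♜ · ♝ ♛ ♚ ♝ ♞ ♜│8
7│♟ ♟ ♟ ♟ ♟ ♟ ♟ ♟│7
6│· · ♞ · · · · ·│6
5│· · · · · · · ·│5
4│· · · · · · · ·│4
3│· · ♘ · · · · ·│3
2│♙ ♙ ♙ ♙ ♙ ♙ ♙ ♙│2
1│♖ · ♗ ♕ ♔ ♗ ♘ ♖│1
  ─────────────────
  a b c d e f g h

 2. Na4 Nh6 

  a b c d e f g h
  ─────────────────
8│♜ · ♝ ♛ ♚ ♝ · ♜│8
7│♟ ♟ ♟ ♟ ♟ ♟ ♟ ♟│7
6│· · ♞ · · · · ♞│6
5│· · · · · · · ·│5
4│♘ · · · · · · ·│4
3│· · · · · · · ·│3
2│♙ ♙ ♙ ♙ ♙ ♙ ♙ ♙│2
1│♖ · ♗ ♕ ♔ ♗ ♘ ♖│1
  ─────────────────
  a b c d e f g h

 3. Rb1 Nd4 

  a b c d e f g h
  ─────────────────
8│♜ · ♝ ♛ ♚ ♝ · ♜│8
7│♟ ♟ ♟ ♟ ♟ ♟ ♟ ♟│7
6│· · · · · · · ♞│6
5│· · · · · · · ·│5
4│♘ · · ♞ · · · ·│4
3│· · · · · · · ·│3
2│♙ ♙ ♙ ♙ ♙ ♙ ♙ ♙│2
1│· ♖ ♗ ♕ ♔ ♗ ♘ ♖│1
  ─────────────────
  a b c d e f g h



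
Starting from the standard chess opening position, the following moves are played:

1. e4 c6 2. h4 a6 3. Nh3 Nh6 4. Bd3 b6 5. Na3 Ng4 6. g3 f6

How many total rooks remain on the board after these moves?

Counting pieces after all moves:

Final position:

  a b c d e f g h
  ─────────────────
8│♜ ♞ ♝ ♛ ♚ ♝ · ♜│8
7│· · · ♟ ♟ · ♟ ♟│7
6│♟ ♟ ♟ · · ♟ · ·│6
5│· · · · · · · ·│5
4│· · · · ♙ · ♞ ♙│4
3│♘ · · ♗ · · ♙ ♘│3
2│♙ ♙ ♙ ♙ · ♙ · ·│2
1│♖ · ♗ ♕ ♔ · · ♖│1
  ─────────────────
  a b c d e f g h


4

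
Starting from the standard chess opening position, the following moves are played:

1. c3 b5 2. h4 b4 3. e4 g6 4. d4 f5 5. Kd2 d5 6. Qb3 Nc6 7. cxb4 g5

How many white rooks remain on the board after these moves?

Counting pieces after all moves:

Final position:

  a b c d e f g h
  ─────────────────
8│♜ · ♝ ♛ ♚ ♝ ♞ ♜│8
7│♟ · ♟ · ♟ · · ♟│7
6│· · ♞ · · · · ·│6
5│· · · ♟ · ♟ ♟ ·│5
4│· ♙ · ♙ ♙ · · ♙│4
3│· ♕ · · · · · ·│3
2│♙ ♙ · ♔ · ♙ ♙ ·│2
1│♖ ♘ ♗ · · ♗ ♘ ♖│1
  ─────────────────
  a b c d e f g h


2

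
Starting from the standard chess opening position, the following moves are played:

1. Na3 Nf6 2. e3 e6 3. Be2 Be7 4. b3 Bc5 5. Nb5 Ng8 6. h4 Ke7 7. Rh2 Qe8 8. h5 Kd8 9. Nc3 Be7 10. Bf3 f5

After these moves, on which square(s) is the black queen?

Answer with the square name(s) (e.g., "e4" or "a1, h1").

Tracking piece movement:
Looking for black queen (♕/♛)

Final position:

  a b c d e f g h
  ─────────────────
8│♜ ♞ ♝ ♚ ♛ · ♞ ♜│8
7│♟ ♟ ♟ ♟ ♝ · ♟ ♟│7
6│· · · · ♟ · · ·│6
5│· · · · · ♟ · ♙│5
4│· · · · · · · ·│4
3│· ♙ ♘ · ♙ ♗ · ·│3
2│♙ · ♙ ♙ · ♙ ♙ ♖│2
1│♖ · ♗ ♕ ♔ · ♘ ·│1
  ─────────────────
  a b c d e f g h


e8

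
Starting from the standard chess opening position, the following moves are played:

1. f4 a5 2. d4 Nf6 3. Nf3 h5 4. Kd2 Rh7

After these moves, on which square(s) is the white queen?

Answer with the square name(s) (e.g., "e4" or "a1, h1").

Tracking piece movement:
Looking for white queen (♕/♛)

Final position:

  a b c d e f g h
  ─────────────────
8│♜ ♞ ♝ ♛ ♚ ♝ · ·│8
7│· ♟ ♟ ♟ ♟ ♟ ♟ ♜│7
6│· · · · · ♞ · ·│6
5│♟ · · · · · · ♟│5
4│· · · ♙ · ♙ · ·│4
3│· · · · · ♘ · ·│3
2│♙ ♙ ♙ ♔ ♙ · ♙ ♙│2
1│♖ ♘ ♗ ♕ · ♗ · ♖│1
  ─────────────────
  a b c d e f g h


d1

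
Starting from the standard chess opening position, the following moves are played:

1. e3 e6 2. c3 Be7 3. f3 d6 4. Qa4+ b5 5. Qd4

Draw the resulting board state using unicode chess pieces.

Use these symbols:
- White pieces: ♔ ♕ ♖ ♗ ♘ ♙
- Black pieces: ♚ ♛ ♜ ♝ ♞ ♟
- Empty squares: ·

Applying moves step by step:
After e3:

♜ ♞ ♝ ♛ ♚ ♝ ♞ ♜
♟ ♟ ♟ ♟ ♟ ♟ ♟ ♟
· · · · · · · ·
· · · · · · · ·
· · · · · · · ·
· · · · ♙ · · ·
♙ ♙ ♙ ♙ · ♙ ♙ ♙
♖ ♘ ♗ ♕ ♔ ♗ ♘ ♖


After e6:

♜ ♞ ♝ ♛ ♚ ♝ ♞ ♜
♟ ♟ ♟ ♟ · ♟ ♟ ♟
· · · · ♟ · · ·
· · · · · · · ·
· · · · · · · ·
· · · · ♙ · · ·
♙ ♙ ♙ ♙ · ♙ ♙ ♙
♖ ♘ ♗ ♕ ♔ ♗ ♘ ♖


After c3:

♜ ♞ ♝ ♛ ♚ ♝ ♞ ♜
♟ ♟ ♟ ♟ · ♟ ♟ ♟
· · · · ♟ · · ·
· · · · · · · ·
· · · · · · · ·
· · ♙ · ♙ · · ·
♙ ♙ · ♙ · ♙ ♙ ♙
♖ ♘ ♗ ♕ ♔ ♗ ♘ ♖


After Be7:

♜ ♞ ♝ ♛ ♚ · ♞ ♜
♟ ♟ ♟ ♟ ♝ ♟ ♟ ♟
· · · · ♟ · · ·
· · · · · · · ·
· · · · · · · ·
· · ♙ · ♙ · · ·
♙ ♙ · ♙ · ♙ ♙ ♙
♖ ♘ ♗ ♕ ♔ ♗ ♘ ♖


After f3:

♜ ♞ ♝ ♛ ♚ · ♞ ♜
♟ ♟ ♟ ♟ ♝ ♟ ♟ ♟
· · · · ♟ · · ·
· · · · · · · ·
· · · · · · · ·
· · ♙ · ♙ ♙ · ·
♙ ♙ · ♙ · · ♙ ♙
♖ ♘ ♗ ♕ ♔ ♗ ♘ ♖


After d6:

♜ ♞ ♝ ♛ ♚ · ♞ ♜
♟ ♟ ♟ · ♝ ♟ ♟ ♟
· · · ♟ ♟ · · ·
· · · · · · · ·
· · · · · · · ·
· · ♙ · ♙ ♙ · ·
♙ ♙ · ♙ · · ♙ ♙
♖ ♘ ♗ ♕ ♔ ♗ ♘ ♖


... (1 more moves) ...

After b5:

♜ ♞ ♝ ♛ ♚ · ♞ ♜
♟ · ♟ · ♝ ♟ ♟ ♟
· · · ♟ ♟ · · ·
· ♟ · · · · · ·
♕ · · · · · · ·
· · ♙ · ♙ ♙ · ·
♙ ♙ · ♙ · · ♙ ♙
♖ ♘ ♗ · ♔ ♗ ♘ ♖


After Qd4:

♜ ♞ ♝ ♛ ♚ · ♞ ♜
♟ · ♟ · ♝ ♟ ♟ ♟
· · · ♟ ♟ · · ·
· ♟ · · · · · ·
· · · ♕ · · · ·
· · ♙ · ♙ ♙ · ·
♙ ♙ · ♙ · · ♙ ♙
♖ ♘ ♗ · ♔ ♗ ♘ ♖



  a b c d e f g h
  ─────────────────
8│♜ ♞ ♝ ♛ ♚ · ♞ ♜│8
7│♟ · ♟ · ♝ ♟ ♟ ♟│7
6│· · · ♟ ♟ · · ·│6
5│· ♟ · · · · · ·│5
4│· · · ♕ · · · ·│4
3│· · ♙ · ♙ ♙ · ·│3
2│♙ ♙ · ♙ · · ♙ ♙│2
1│♖ ♘ ♗ · ♔ ♗ ♘ ♖│1
  ─────────────────
  a b c d e f g h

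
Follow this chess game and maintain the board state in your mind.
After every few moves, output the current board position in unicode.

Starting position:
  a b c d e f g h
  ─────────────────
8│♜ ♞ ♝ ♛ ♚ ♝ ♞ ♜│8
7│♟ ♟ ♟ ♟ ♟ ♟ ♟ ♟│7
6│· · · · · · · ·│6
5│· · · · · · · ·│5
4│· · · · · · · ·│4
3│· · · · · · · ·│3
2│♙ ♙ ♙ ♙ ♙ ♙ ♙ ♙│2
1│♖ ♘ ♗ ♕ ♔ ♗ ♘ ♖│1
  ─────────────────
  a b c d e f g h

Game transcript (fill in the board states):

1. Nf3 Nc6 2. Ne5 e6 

  a b c d e f g h
  ─────────────────
8│♜ · ♝ ♛ ♚ ♝ ♞ ♜│8
7│♟ ♟ ♟ ♟ · ♟ ♟ ♟│7
6│· · ♞ · ♟ · · ·│6
5│· · · · ♘ · · ·│5
4│· · · · · · · ·│4
3│· · · · · · · ·│3
2│♙ ♙ ♙ ♙ ♙ ♙ ♙ ♙│2
1│♖ ♘ ♗ ♕ ♔ ♗ · ♖│1
  ─────────────────
  a b c d e f g h

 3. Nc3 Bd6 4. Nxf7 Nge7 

  a b c d e f g h
  ─────────────────
8│♜ · ♝ ♛ ♚ · · ♜│8
7│♟ ♟ ♟ ♟ ♞ ♘ ♟ ♟│7
6│· · ♞ ♝ ♟ · · ·│6
5│· · · · · · · ·│5
4│· · · · · · · ·│4
3│· · ♘ · · · · ·│3
2│♙ ♙ ♙ ♙ ♙ ♙ ♙ ♙│2
1│♖ · ♗ ♕ ♔ ♗ · ♖│1
  ─────────────────
  a b c d e f g h

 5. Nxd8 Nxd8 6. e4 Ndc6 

  a b c d e f g h
  ─────────────────
8│♜ · ♝ · ♚ · · ♜│8
7│♟ ♟ ♟ ♟ ♞ · ♟ ♟│7
6│· · ♞ ♝ ♟ · · ·│6
5│· · · · · · · ·│5
4│· · · · ♙ · · ·│4
3│· · ♘ · · · · ·│3
2│♙ ♙ ♙ ♙ · ♙ ♙ ♙│2
1│♖ · ♗ ♕ ♔ ♗ · ♖│1
  ─────────────────
  a b c d e f g h



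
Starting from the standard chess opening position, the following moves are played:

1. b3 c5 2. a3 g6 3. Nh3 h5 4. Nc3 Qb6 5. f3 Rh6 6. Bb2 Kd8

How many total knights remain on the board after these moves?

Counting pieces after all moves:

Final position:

  a b c d e f g h
  ─────────────────
8│♜ ♞ ♝ ♚ · ♝ ♞ ·│8
7│♟ ♟ · ♟ ♟ ♟ · ·│7
6│· ♛ · · · · ♟ ♜│6
5│· · ♟ · · · · ♟│5
4│· · · · · · · ·│4
3│♙ ♙ ♘ · · ♙ · ♘│3
2│· ♗ ♙ ♙ ♙ · ♙ ♙│2
1│♖ · · ♕ ♔ ♗ · ♖│1
  ─────────────────
  a b c d e f g h


4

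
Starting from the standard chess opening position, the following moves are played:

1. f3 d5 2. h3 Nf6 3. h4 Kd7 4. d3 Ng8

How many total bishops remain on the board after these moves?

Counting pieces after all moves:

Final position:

  a b c d e f g h
  ─────────────────
8│♜ ♞ ♝ ♛ · ♝ ♞ ♜│8
7│♟ ♟ ♟ ♚ ♟ ♟ ♟ ♟│7
6│· · · · · · · ·│6
5│· · · ♟ · · · ·│5
4│· · · · · · · ♙│4
3│· · · ♙ · ♙ · ·│3
2│♙ ♙ ♙ · ♙ · ♙ ·│2
1│♖ ♘ ♗ ♕ ♔ ♗ ♘ ♖│1
  ─────────────────
  a b c d e f g h


4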